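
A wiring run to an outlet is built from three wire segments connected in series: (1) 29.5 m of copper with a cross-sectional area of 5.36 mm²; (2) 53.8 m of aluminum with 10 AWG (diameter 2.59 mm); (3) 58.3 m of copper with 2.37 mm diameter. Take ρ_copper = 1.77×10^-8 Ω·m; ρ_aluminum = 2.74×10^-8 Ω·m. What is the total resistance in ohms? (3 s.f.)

0.611 Ω

Seg 1: A = 5.36 mm² = 5.360e-06 m²
R_1 = (1.77×10^-8)(29.5)/(5.360e-06) = 0.09742 Ω
Seg 2: A = π(2.59/2 mm)² = π(1.2950e-03 m)² = 5.269e-06 m²
R_2 = (2.74×10^-8)(53.8)/(5.269e-06) = 0.2798 Ω
Seg 3: A = π(d/2)² = π(1.1850e-03 m)² = 4.412e-06 m²
R_3 = (1.77×10^-8)(58.3)/(4.412e-06) = 0.2339 Ω
R_total = R_1 + R_2 + R_3 = 0.611 Ω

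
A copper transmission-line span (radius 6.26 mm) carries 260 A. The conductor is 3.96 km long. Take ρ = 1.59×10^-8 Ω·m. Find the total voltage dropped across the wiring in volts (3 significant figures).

133 V

A = πr² = π(6.2600e-03 m)² = 1.231e-04 m²
R = ρL/A = (1.59×10^-8)(3960)/(1.231e-04) = 0.5114 Ω
V = IR = 260 × 0.5114 = 133 V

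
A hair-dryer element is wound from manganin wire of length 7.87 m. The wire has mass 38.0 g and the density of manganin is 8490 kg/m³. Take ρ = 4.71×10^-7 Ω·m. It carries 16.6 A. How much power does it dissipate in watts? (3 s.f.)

1800 W

A = m/(density·L) = 0.038/(8490×7.87) = 5.6872e-07 m²
R = ρL/A = (4.71×10^-7)(7.87)/(5.6872e-07) = 6.518 Ω
P = I²R = (16.6)² × 6.518 = 1800 W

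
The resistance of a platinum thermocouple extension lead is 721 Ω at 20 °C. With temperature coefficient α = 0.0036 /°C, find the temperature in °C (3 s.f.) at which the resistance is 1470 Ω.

R = R₀(1 + α(T − T₀)) ⇒ T = T₀ + (R/R₀ − 1)/α
T = 20 + (1470/721 − 1)/0.0036 = 20 + (1.039)/0.0036 = 309 °C

309 °C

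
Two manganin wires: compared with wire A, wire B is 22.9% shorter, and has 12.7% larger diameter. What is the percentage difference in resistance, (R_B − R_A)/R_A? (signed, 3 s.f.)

R ∝ L/d², so R_B/R_A = (1 − 22.9/100) × (1 + 12.7/100)⁻²
= 0.771 × 0.7873 = 0.607
(R_B − R_A)/R_A = 0.607 − 1 = -39.3%

-39.3%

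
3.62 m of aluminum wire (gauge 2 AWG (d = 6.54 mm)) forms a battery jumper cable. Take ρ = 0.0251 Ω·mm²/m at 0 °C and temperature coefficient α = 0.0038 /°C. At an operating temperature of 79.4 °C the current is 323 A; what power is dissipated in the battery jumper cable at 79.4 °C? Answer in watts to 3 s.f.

367 W

ρ = 0.0251 Ω·mm²/m = 2.51×10^-8 Ω·m
A = π(6.54/2 mm)² = π(3.2700e-03 m)² = 3.359e-05 m²
R₍0₎ = ρL/A = (2.51×10^-8)(3.62)/(3.359e-05) = 0.002705 Ω
R₍79.4₎ = R₍0₎(1 + αΔT) = 0.002705 × (1 + 0.0038×79.4) = 0.003521 Ω
P = I²R = (323)² × 0.003521 = 367 W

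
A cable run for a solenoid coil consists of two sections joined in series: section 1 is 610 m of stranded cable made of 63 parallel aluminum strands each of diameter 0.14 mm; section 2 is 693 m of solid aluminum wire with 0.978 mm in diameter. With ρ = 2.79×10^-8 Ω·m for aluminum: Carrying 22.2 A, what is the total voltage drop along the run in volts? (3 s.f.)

961 V

Section 1: A_strand = π(7.0000e-05)² = 1.539e-08 m²; R₁ = ρL/(N·A_s) = (2.79×10^-8)(610)/(63×1.539e-08) = 17.55 Ω
Section 2: A = π(d/2)² = π(4.8900e-04 m)² = 7.512e-07 m²
R₂ = (2.79×10^-8)(693)/(7.512e-07) = 25.74 Ω
R = R₁ + R₂ = 43.29 Ω
V = IR = 22.2 × 43.29 = 961 V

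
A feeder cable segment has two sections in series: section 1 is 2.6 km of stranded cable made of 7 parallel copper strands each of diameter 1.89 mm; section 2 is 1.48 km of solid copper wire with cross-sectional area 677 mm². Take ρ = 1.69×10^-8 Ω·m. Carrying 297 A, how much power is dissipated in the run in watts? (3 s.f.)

Section 1: A_strand = π(9.4500e-04)² = 2.806e-06 m²; R₁ = ρL/(N·A_s) = (1.69×10^-8)(2600)/(7×2.806e-06) = 2.237 Ω
Section 2: A = 677 mm² = 6.770e-04 m²
R₂ = (1.69×10^-8)(1480)/(6.770e-04) = 0.03695 Ω
R = R₁ + R₂ = 2.274 Ω
P = I²R = (297)² × 2.274 = 2.01×10^5 W

2.01×10^5 W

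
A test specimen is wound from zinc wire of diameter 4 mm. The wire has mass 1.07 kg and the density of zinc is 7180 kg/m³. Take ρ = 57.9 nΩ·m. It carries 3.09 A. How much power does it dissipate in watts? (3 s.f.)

0.522 W

ρ = 57.9 nΩ·m = 5.79×10^-8 Ω·m
A = π(d/2)² = π(2.0000e-03 m)² = 1.2566e-05 m²
L = m/(density·A) = 1.07/(7180×1.2566e-05) = 11.86 m
R = ρL/A = (5.79×10^-8)(11.86)/(1.2566e-05) = 0.05464 Ω
P = I²R = (3.09)² × 0.05464 = 0.522 W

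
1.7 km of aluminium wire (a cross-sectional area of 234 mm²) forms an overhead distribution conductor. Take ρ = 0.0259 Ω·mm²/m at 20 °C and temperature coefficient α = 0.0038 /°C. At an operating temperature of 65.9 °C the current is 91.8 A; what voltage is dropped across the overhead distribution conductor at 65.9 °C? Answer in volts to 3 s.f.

20.3 V

ρ = 0.0259 Ω·mm²/m = 2.59×10^-8 Ω·m
A = 234 mm² = 2.340e-04 m²
R₍20₎ = ρL/A = (2.59×10^-8)(1700)/(2.340e-04) = 0.1882 Ω
R₍65.9₎ = R₍20₎(1 + αΔT) = 0.1882 × (1 + 0.0038×45.9) = 0.221 Ω
V = IR = 91.8 × 0.221 = 20.3 V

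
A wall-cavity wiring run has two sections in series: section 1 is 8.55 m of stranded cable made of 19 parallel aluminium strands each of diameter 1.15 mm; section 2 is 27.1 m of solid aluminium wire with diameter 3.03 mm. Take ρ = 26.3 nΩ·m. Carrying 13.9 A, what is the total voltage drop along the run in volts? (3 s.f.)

1.53 V

ρ = 26.3 nΩ·m = 2.63×10^-8 Ω·m
Section 1: A_strand = π(5.7500e-04)² = 1.039e-06 m²; R₁ = ρL/(N·A_s) = (2.63×10^-8)(8.55)/(19×1.039e-06) = 0.01139 Ω
Section 2: A = π(d/2)² = π(1.5150e-03 m)² = 7.211e-06 m²
R₂ = (2.63×10^-8)(27.1)/(7.211e-06) = 0.09884 Ω
R = R₁ + R₂ = 0.1102 Ω
V = IR = 13.9 × 0.1102 = 1.53 V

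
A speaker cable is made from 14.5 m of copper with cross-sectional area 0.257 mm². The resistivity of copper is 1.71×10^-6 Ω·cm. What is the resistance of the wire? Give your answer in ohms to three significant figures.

0.965 Ω

ρ = 1.71×10^-6 Ω·cm = 1.71×10^-8 Ω·m
A = 0.257 mm² = 2.570e-07 m²
R = ρL/A = (1.71×10^-8)(14.5 m)/(2.570e-07 m²) = 0.965 Ω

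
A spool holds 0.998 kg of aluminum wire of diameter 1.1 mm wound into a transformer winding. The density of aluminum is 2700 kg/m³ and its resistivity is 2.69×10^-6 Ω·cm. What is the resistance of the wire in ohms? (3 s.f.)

ρ = 2.69×10^-6 Ω·cm = 2.69×10^-8 Ω·m
A = π(d/2)² = π(5.5000e-04 m)² = 9.5033e-07 m²
L = m/(density·A) = 0.998/(2700×9.5033e-07) = 388.9 m
R = ρL/A = (2.69×10^-8)(388.9)/(9.5033e-07) = 11.0 Ω

11.0 Ω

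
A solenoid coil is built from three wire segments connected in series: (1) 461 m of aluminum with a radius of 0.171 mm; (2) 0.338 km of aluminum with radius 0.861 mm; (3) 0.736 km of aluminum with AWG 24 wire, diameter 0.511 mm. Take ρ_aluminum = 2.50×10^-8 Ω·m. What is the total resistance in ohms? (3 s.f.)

219 Ω

Seg 1: A = πr² = π(1.7100e-04 m)² = 9.186e-08 m²
R_1 = (2.50×10^-8)(461)/(9.186e-08) = 125.5 Ω
Seg 2: A = πr² = π(8.6100e-04 m)² = 2.329e-06 m²
R_2 = (2.50×10^-8)(338)/(2.329e-06) = 3.628 Ω
Seg 3: A = π(0.511/2 mm)² = π(2.5550e-04 m)² = 2.051e-07 m²
R_3 = (2.50×10^-8)(736)/(2.051e-07) = 89.72 Ω
R_total = R_1 + R_2 + R_3 = 219 Ω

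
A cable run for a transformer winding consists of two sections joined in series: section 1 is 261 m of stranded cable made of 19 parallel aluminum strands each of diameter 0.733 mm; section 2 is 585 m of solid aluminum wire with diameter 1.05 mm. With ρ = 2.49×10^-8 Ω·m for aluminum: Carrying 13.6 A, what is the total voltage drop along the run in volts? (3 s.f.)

240 V

Section 1: A_strand = π(3.6650e-04)² = 4.220e-07 m²; R₁ = ρL/(N·A_s) = (2.49×10^-8)(261)/(19×4.220e-07) = 0.8106 Ω
Section 2: A = π(d/2)² = π(5.2500e-04 m)² = 8.659e-07 m²
R₂ = (2.49×10^-8)(585)/(8.659e-07) = 16.82 Ω
R = R₁ + R₂ = 17.63 Ω
V = IR = 13.6 × 17.63 = 240 V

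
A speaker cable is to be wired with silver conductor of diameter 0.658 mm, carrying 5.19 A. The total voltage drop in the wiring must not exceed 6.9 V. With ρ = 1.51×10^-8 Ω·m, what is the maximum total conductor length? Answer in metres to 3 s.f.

A = π(d/2)² = π(3.2900e-04 m)² = 3.400e-07 m²
L_max = V_max·A/(1·ρI) = (6.9)(3.400e-07)/(1.51×10^-8×5.19) = 29.9 m

29.9 m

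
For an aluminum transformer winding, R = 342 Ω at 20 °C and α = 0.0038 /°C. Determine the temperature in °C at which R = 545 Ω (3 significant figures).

R = R₀(1 + α(T − T₀)) ⇒ T = T₀ + (R/R₀ − 1)/α
T = 20 + (545/342 − 1)/0.0038 = 20 + (0.5936)/0.0038 = 176 °C

176 °C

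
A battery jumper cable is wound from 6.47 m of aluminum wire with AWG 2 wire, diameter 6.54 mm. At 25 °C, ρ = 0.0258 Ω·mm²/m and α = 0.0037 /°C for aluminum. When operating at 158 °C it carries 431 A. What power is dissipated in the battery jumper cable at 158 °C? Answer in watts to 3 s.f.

ρ = 0.0258 Ω·mm²/m = 2.58×10^-8 Ω·m
A = π(6.54/2 mm)² = π(3.2700e-03 m)² = 3.359e-05 m²
R₍25₎ = ρL/A = (2.58×10^-8)(6.47)/(3.359e-05) = 0.004969 Ω
R₍158₎ = R₍25₎(1 + αΔT) = 0.004969 × (1 + 0.0037×133) = 0.007414 Ω
P = I²R = (431)² × 0.007414 = 1380 W

1380 W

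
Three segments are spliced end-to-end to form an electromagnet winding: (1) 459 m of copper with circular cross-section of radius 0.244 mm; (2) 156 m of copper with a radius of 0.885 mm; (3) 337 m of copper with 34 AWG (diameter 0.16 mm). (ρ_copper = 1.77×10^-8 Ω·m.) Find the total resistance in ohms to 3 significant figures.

Seg 1: A = πr² = π(2.4400e-04 m)² = 1.870e-07 m²
R_1 = (1.77×10^-8)(459)/(1.870e-07) = 43.44 Ω
Seg 2: A = πr² = π(8.8500e-04 m)² = 2.461e-06 m²
R_2 = (1.77×10^-8)(156)/(2.461e-06) = 1.122 Ω
Seg 3: A = π(0.16/2 mm)² = π(8.0000e-05 m)² = 2.011e-08 m²
R_3 = (1.77×10^-8)(337)/(2.011e-08) = 296.7 Ω
R_total = R_1 + R_2 + R_3 = 341 Ω

341 Ω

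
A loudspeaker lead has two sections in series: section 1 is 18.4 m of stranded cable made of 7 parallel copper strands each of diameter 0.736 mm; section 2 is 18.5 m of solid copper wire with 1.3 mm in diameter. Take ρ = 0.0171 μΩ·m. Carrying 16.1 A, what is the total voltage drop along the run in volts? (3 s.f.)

5.54 V

ρ = 0.0171 μΩ·m = 1.71×10^-8 Ω·m
Section 1: A_strand = π(3.6800e-04)² = 4.254e-07 m²; R₁ = ρL/(N·A_s) = (1.71×10^-8)(18.4)/(7×4.254e-07) = 0.1057 Ω
Section 2: A = π(d/2)² = π(6.5000e-04 m)² = 1.327e-06 m²
R₂ = (1.71×10^-8)(18.5)/(1.327e-06) = 0.2383 Ω
R = R₁ + R₂ = 0.344 Ω
V = IR = 16.1 × 0.344 = 5.54 V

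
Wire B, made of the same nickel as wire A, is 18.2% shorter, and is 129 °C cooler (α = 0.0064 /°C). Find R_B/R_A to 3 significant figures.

0.143

R ∝ ρL/d² with ρ ∝ (1+αΔT), so R_B/R_A = (1 − 18.2/100) × (1 − 0.0064×129)
= 0.818 × 0.1744 = 0.143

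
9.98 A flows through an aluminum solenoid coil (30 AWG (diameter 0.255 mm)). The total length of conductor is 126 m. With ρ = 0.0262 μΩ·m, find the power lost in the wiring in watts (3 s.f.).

ρ = 0.0262 μΩ·m = 2.62×10^-8 Ω·m
A = π(0.255/2 mm)² = π(1.2750e-04 m)² = 5.107e-08 m²
R = ρL/A = (2.62×10^-8)(126)/(5.107e-08) = 64.64 Ω
P = I²R = (9.98)² × 64.64 = 6440 W

6440 W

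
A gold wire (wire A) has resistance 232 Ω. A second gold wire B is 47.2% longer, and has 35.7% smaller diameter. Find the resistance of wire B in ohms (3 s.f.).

R ∝ L/d², so R_B/R_A = (1 + 47.2/100) × (1 − 35.7/100)⁻²
= 1.472 × 2.419 = 3.56
R_B = 3.56 × 232 = 826 Ω

826 Ω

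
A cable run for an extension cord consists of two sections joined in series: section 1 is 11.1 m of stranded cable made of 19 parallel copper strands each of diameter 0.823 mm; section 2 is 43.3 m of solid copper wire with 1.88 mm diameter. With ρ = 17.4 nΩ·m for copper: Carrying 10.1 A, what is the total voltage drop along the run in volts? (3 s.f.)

2.93 V

ρ = 17.4 nΩ·m = 1.74×10^-8 Ω·m
Section 1: A_strand = π(4.1150e-04)² = 5.320e-07 m²; R₁ = ρL/(N·A_s) = (1.74×10^-8)(11.1)/(19×5.320e-07) = 0.01911 Ω
Section 2: A = π(d/2)² = π(9.4000e-04 m)² = 2.776e-06 m²
R₂ = (1.74×10^-8)(43.3)/(2.776e-06) = 0.2714 Ω
R = R₁ + R₂ = 0.2905 Ω
V = IR = 10.1 × 0.2905 = 2.93 V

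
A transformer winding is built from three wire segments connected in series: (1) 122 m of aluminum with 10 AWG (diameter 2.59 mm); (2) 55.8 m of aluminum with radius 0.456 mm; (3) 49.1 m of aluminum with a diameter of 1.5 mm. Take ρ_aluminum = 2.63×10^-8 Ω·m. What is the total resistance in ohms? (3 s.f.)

Seg 1: A = π(2.59/2 mm)² = π(1.2950e-03 m)² = 5.269e-06 m²
R_1 = (2.63×10^-8)(122)/(5.269e-06) = 0.609 Ω
Seg 2: A = πr² = π(4.5600e-04 m)² = 6.533e-07 m²
R_2 = (2.63×10^-8)(55.8)/(6.533e-07) = 2.247 Ω
Seg 3: A = π(d/2)² = π(7.5000e-04 m)² = 1.767e-06 m²
R_3 = (2.63×10^-8)(49.1)/(1.767e-06) = 0.7307 Ω
R_total = R_1 + R_2 + R_3 = 3.59 Ω

3.59 Ω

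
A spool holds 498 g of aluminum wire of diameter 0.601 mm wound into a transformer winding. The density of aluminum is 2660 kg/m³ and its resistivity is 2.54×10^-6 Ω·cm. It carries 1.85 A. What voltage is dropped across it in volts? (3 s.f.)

109 V

ρ = 2.54×10^-6 Ω·cm = 2.54×10^-8 Ω·m
A = π(d/2)² = π(3.0050e-04 m)² = 2.8369e-07 m²
L = m/(density·A) = 0.498/(2660×2.8369e-07) = 659.9 m
R = ρL/A = (2.54×10^-8)(659.9)/(2.8369e-07) = 59.09 Ω
V = IR = 1.85 × 59.09 = 109 V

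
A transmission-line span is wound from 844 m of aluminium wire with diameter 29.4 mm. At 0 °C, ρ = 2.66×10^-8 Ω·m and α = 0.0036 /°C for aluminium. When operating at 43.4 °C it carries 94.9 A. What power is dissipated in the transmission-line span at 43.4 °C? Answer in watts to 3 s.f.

344 W

A = π(d/2)² = π(1.4700e-02 m)² = 6.789e-04 m²
R₍0₎ = ρL/A = (2.66×10^-8)(844)/(6.789e-04) = 0.03307 Ω
R₍43.4₎ = R₍0₎(1 + αΔT) = 0.03307 × (1 + 0.0036×43.4) = 0.03824 Ω
P = I²R = (94.9)² × 0.03824 = 344 W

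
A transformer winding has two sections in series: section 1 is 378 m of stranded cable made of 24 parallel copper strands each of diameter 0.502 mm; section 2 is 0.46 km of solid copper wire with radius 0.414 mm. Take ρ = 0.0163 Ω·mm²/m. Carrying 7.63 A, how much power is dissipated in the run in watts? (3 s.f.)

ρ = 0.0163 Ω·mm²/m = 1.63×10^-8 Ω·m
Section 1: A_strand = π(2.5100e-04)² = 1.979e-07 m²; R₁ = ρL/(N·A_s) = (1.63×10^-8)(378)/(24×1.979e-07) = 1.297 Ω
Section 2: A = πr² = π(4.1400e-04 m)² = 5.385e-07 m²
R₂ = (1.63×10^-8)(460)/(5.385e-07) = 13.92 Ω
R = R₁ + R₂ = 15.22 Ω
P = I²R = (7.63)² × 15.22 = 886 W

886 W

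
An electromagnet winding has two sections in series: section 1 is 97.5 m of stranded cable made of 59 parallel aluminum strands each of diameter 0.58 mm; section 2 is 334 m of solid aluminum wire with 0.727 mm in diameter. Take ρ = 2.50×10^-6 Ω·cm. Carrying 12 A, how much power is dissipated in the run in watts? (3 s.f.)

ρ = 2.50×10^-6 Ω·cm = 2.50×10^-8 Ω·m
Section 1: A_strand = π(2.9000e-04)² = 2.642e-07 m²; R₁ = ρL/(N·A_s) = (2.50×10^-8)(97.5)/(59×2.642e-07) = 0.1564 Ω
Section 2: A = π(d/2)² = π(3.6350e-04 m)² = 4.151e-07 m²
R₂ = (2.50×10^-8)(334)/(4.151e-07) = 20.12 Ω
R = R₁ + R₂ = 20.27 Ω
P = I²R = (12)² × 20.27 = 2920 W

2920 W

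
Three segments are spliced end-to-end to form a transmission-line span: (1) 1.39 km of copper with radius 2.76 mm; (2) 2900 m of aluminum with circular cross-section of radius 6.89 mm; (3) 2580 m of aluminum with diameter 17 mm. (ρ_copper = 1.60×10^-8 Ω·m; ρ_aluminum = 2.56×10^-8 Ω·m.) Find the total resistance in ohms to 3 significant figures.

1.72 Ω

Seg 1: A = πr² = π(2.7600e-03 m)² = 2.393e-05 m²
R_1 = (1.60×10^-8)(1390)/(2.393e-05) = 0.9293 Ω
Seg 2: A = πr² = π(6.8900e-03 m)² = 1.491e-04 m²
R_2 = (2.56×10^-8)(2900)/(1.491e-04) = 0.4978 Ω
Seg 3: A = π(d/2)² = π(8.5000e-03 m)² = 2.270e-04 m²
R_3 = (2.56×10^-8)(2580)/(2.270e-04) = 0.291 Ω
R_total = R_1 + R_2 + R_3 = 1.72 Ω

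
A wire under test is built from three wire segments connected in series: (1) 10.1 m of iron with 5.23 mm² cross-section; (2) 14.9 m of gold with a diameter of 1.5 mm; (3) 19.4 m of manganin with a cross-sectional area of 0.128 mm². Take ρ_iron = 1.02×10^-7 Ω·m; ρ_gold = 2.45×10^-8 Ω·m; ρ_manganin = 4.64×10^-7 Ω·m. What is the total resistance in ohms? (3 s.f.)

Seg 1: A = 5.23 mm² = 5.230e-06 m²
R_1 = (1.02×10^-7)(10.1)/(5.230e-06) = 0.197 Ω
Seg 2: A = π(d/2)² = π(7.5000e-04 m)² = 1.767e-06 m²
R_2 = (2.45×10^-8)(14.9)/(1.767e-06) = 0.2066 Ω
Seg 3: A = 0.128 mm² = 1.280e-07 m²
R_3 = (4.64×10^-7)(19.4)/(1.280e-07) = 70.33 Ω
R_total = R_1 + R_2 + R_3 = 70.7 Ω

70.7 Ω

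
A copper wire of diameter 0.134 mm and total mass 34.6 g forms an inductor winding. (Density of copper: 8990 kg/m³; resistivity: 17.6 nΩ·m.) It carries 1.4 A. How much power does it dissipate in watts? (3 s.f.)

ρ = 17.6 nΩ·m = 1.76×10^-8 Ω·m
A = π(d/2)² = π(6.7000e-05 m)² = 1.4103e-08 m²
L = m/(density·A) = 0.0346/(8990×1.4103e-08) = 272.9 m
R = ρL/A = (1.76×10^-8)(272.9)/(1.4103e-08) = 340.6 Ω
P = I²R = (1.4)² × 340.6 = 668 W

668 W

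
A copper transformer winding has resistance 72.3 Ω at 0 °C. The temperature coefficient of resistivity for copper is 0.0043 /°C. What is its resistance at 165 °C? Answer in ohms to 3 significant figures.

124 Ω

ΔT = 165 − 0 = 165 °C
R = R₀(1 + αΔT) = 72.3 × (1 + 0.0043×165) = 72.3 × 1.71 = 124 Ω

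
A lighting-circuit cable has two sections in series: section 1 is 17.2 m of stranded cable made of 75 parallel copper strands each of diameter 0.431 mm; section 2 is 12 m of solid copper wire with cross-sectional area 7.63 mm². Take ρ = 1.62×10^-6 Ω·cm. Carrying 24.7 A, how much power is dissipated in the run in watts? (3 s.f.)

31.1 W

ρ = 1.62×10^-6 Ω·cm = 1.62×10^-8 Ω·m
Section 1: A_strand = π(2.1550e-04)² = 1.459e-07 m²; R₁ = ρL/(N·A_s) = (1.62×10^-8)(17.2)/(75×1.459e-07) = 0.02546 Ω
Section 2: A = 7.63 mm² = 7.630e-06 m²
R₂ = (1.62×10^-8)(12)/(7.630e-06) = 0.02548 Ω
R = R₁ + R₂ = 0.05094 Ω
P = I²R = (24.7)² × 0.05094 = 31.1 W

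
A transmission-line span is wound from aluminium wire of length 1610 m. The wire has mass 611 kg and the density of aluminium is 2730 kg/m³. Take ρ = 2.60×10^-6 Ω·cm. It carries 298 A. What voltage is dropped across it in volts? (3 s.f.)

ρ = 2.60×10^-6 Ω·cm = 2.60×10^-8 Ω·m
A = m/(density·L) = 611/(2730×1610) = 1.3901e-04 m²
R = ρL/A = (2.60×10^-8)(1610)/(1.3901e-04) = 0.3011 Ω
V = IR = 298 × 0.3011 = 89.7 V

89.7 V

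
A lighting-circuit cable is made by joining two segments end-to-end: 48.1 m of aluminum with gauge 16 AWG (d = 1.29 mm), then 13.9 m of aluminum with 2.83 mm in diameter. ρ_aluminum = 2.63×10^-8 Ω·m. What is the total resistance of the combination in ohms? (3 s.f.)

Segment 1: A = π(1.29/2 mm)² = π(6.4500e-04 m)² = 1.307e-06 m²
R₁ = ρL/A = (2.63×10^-8)(48.1)/(1.307e-06) = 0.9679 Ω
Segment 2: A = π(d/2)² = π(1.4150e-03 m)² = 6.290e-06 m²
R₂ = (2.63×10^-8)(13.9)/(6.290e-06) = 0.05812 Ω
R = R₁ + R₂ = 1.03 Ω

1.03 Ω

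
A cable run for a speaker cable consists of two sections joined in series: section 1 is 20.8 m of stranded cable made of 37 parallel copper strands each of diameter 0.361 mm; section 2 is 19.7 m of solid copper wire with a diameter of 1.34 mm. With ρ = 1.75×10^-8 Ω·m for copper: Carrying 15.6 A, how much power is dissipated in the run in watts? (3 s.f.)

82.9 W

Section 1: A_strand = π(1.8050e-04)² = 1.024e-07 m²; R₁ = ρL/(N·A_s) = (1.75×10^-8)(20.8)/(37×1.024e-07) = 0.09612 Ω
Section 2: A = π(d/2)² = π(6.7000e-04 m)² = 1.410e-06 m²
R₂ = (1.75×10^-8)(19.7)/(1.410e-06) = 0.2445 Ω
R = R₁ + R₂ = 0.3406 Ω
P = I²R = (15.6)² × 0.3406 = 82.9 W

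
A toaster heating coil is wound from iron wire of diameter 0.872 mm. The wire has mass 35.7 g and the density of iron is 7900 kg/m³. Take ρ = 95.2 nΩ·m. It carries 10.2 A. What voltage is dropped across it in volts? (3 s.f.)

12.3 V

ρ = 95.2 nΩ·m = 9.52×10^-8 Ω·m
A = π(d/2)² = π(4.3600e-04 m)² = 5.9720e-07 m²
L = m/(density·A) = 0.0357/(7900×5.9720e-07) = 7.567 m
R = ρL/A = (9.52×10^-8)(7.567)/(5.9720e-07) = 1.206 Ω
V = IR = 10.2 × 1.206 = 12.3 V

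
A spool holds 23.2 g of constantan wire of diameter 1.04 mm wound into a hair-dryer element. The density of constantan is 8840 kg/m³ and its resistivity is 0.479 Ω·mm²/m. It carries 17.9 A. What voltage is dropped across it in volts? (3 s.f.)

31.2 V

ρ = 0.479 Ω·mm²/m = 4.79×10^-7 Ω·m
A = π(d/2)² = π(5.2000e-04 m)² = 8.4949e-07 m²
L = m/(density·A) = 0.0232/(8840×8.4949e-07) = 3.089 m
R = ρL/A = (4.79×10^-7)(3.089)/(8.4949e-07) = 1.742 Ω
V = IR = 17.9 × 1.742 = 31.2 V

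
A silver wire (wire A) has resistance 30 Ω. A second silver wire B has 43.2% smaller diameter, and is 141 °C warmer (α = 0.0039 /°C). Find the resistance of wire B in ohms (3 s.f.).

R ∝ ρL/d² with ρ ∝ (1+αΔT), so R_B/R_A = (1 − 43.2/100)⁻² × (1 + 0.0039×141)
= 3.1 × 1.55 = 4.804
R_B = 4.804 × 30 = 144 Ω

144 Ω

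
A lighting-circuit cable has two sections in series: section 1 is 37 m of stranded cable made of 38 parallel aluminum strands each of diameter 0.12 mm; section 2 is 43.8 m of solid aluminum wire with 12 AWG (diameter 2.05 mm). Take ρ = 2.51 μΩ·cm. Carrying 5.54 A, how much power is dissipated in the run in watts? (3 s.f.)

76.5 W

ρ = 2.51 μΩ·cm = 2.51×10^-8 Ω·m
Section 1: A_strand = π(6.0000e-05)² = 1.131e-08 m²; R₁ = ρL/(N·A_s) = (2.51×10^-8)(37)/(38×1.131e-08) = 2.161 Ω
Section 2: A = π(2.05/2 mm)² = π(1.0250e-03 m)² = 3.301e-06 m²
R₂ = (2.51×10^-8)(43.8)/(3.301e-06) = 0.3331 Ω
R = R₁ + R₂ = 2.494 Ω
P = I²R = (5.54)² × 2.494 = 76.5 W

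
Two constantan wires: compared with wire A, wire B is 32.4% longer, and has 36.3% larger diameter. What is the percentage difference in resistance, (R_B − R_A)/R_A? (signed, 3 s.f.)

-28.7%

R ∝ L/d², so R_B/R_A = (1 + 32.4/100) × (1 + 36.3/100)⁻²
= 1.324 × 0.5383 = 0.7127
(R_B − R_A)/R_A = 0.7127 − 1 = -28.7%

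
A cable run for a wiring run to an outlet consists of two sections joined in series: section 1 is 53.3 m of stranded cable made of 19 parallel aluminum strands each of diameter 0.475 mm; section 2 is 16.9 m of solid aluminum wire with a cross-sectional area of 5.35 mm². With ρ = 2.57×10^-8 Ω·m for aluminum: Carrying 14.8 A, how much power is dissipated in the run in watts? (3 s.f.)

Section 1: A_strand = π(2.3750e-04)² = 1.772e-07 m²; R₁ = ρL/(N·A_s) = (2.57×10^-8)(53.3)/(19×1.772e-07) = 0.4068 Ω
Section 2: A = 5.35 mm² = 5.350e-06 m²
R₂ = (2.57×10^-8)(16.9)/(5.350e-06) = 0.08118 Ω
R = R₁ + R₂ = 0.488 Ω
P = I²R = (14.8)² × 0.488 = 107 W

107 W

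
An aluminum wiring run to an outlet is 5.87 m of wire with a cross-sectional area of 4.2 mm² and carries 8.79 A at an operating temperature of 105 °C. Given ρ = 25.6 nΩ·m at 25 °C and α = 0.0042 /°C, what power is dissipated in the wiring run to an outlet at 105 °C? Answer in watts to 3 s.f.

3.69 W

ρ = 25.6 nΩ·m = 2.56×10^-8 Ω·m
A = 4.2 mm² = 4.200e-06 m²
R₍25₎ = ρL/A = (2.56×10^-8)(5.87)/(4.200e-06) = 0.03578 Ω
R₍105₎ = R₍25₎(1 + αΔT) = 0.03578 × (1 + 0.0042×80) = 0.0478 Ω
P = I²R = (8.79)² × 0.0478 = 3.69 W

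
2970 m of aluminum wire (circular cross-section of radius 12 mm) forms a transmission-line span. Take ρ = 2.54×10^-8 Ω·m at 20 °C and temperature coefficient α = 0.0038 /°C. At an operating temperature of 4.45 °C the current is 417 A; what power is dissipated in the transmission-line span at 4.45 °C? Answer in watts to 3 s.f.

27300 W

A = πr² = π(1.2000e-02 m)² = 4.524e-04 m²
R₍20₎ = ρL/A = (2.54×10^-8)(2970)/(4.524e-04) = 0.1668 Ω
R₍4.45₎ = R₍20₎(1 + αΔT) = 0.1668 × (1 + 0.0038×-15.6) = 0.1569 Ω
P = I²R = (417)² × 0.1569 = 27300 W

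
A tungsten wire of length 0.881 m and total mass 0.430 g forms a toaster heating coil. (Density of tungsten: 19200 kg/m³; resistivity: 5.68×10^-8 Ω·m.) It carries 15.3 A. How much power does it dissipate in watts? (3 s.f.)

461 W

A = m/(density·L) = 4.300×10^-4/(19200×0.881) = 2.5421e-08 m²
R = ρL/A = (5.68×10^-8)(0.881)/(2.5421e-08) = 1.968 Ω
P = I²R = (15.3)² × 1.968 = 461 W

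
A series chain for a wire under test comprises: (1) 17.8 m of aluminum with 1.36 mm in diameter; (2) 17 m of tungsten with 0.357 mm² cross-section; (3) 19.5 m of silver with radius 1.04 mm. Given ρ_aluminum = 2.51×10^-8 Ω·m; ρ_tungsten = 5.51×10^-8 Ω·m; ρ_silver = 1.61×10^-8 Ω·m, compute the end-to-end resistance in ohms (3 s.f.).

Seg 1: A = π(d/2)² = π(6.8000e-04 m)² = 1.453e-06 m²
R_1 = (2.51×10^-8)(17.8)/(1.453e-06) = 0.3076 Ω
Seg 2: A = 0.357 mm² = 3.570e-07 m²
R_2 = (5.51×10^-8)(17)/(3.570e-07) = 2.624 Ω
Seg 3: A = πr² = π(1.0400e-03 m)² = 3.398e-06 m²
R_3 = (1.61×10^-8)(19.5)/(3.398e-06) = 0.09239 Ω
R_total = R_1 + R_2 + R_3 = 3.02 Ω

3.02 Ω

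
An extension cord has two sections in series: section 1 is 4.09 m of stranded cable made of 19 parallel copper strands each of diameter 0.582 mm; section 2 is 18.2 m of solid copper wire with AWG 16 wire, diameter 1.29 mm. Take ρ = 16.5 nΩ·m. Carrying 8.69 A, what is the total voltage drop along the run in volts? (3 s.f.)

2.11 V

ρ = 16.5 nΩ·m = 1.65×10^-8 Ω·m
Section 1: A_strand = π(2.9100e-04)² = 2.660e-07 m²; R₁ = ρL/(N·A_s) = (1.65×10^-8)(4.09)/(19×2.660e-07) = 0.01335 Ω
Section 2: A = π(1.29/2 mm)² = π(6.4500e-04 m)² = 1.307e-06 m²
R₂ = (1.65×10^-8)(18.2)/(1.307e-06) = 0.2298 Ω
R = R₁ + R₂ = 0.2431 Ω
V = IR = 8.69 × 0.2431 = 2.11 V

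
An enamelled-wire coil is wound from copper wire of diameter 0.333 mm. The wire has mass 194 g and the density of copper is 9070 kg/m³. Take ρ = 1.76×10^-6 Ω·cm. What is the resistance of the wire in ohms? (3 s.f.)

ρ = 1.76×10^-6 Ω·cm = 1.76×10^-8 Ω·m
A = π(d/2)² = π(1.6650e-04 m)² = 8.7092e-08 m²
L = m/(density·A) = 0.194/(9070×8.7092e-08) = 245.6 m
R = ρL/A = (1.76×10^-8)(245.6)/(8.7092e-08) = 49.6 Ω

49.6 Ω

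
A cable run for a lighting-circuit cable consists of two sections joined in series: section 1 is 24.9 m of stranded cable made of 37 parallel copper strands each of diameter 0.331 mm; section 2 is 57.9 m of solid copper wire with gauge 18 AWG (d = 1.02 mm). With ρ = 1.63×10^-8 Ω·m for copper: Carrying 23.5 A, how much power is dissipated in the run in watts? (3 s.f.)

708 W

Section 1: A_strand = π(1.6550e-04)² = 8.605e-08 m²; R₁ = ρL/(N·A_s) = (1.63×10^-8)(24.9)/(37×8.605e-08) = 0.1275 Ω
Section 2: A = π(1.02/2 mm)² = π(5.1000e-04 m)² = 8.171e-07 m²
R₂ = (1.63×10^-8)(57.9)/(8.171e-07) = 1.155 Ω
R = R₁ + R₂ = 1.282 Ω
P = I²R = (23.5)² × 1.282 = 708 W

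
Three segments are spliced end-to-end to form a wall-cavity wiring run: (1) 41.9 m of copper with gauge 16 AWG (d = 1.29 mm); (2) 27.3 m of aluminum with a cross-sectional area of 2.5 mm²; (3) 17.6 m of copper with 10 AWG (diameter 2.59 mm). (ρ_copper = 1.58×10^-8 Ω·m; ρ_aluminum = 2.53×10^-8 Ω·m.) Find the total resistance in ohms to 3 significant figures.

Seg 1: A = π(1.29/2 mm)² = π(6.4500e-04 m)² = 1.307e-06 m²
R_1 = (1.58×10^-8)(41.9)/(1.307e-06) = 0.5065 Ω
Seg 2: A = 2.5 mm² = 2.500e-06 m²
R_2 = (2.53×10^-8)(27.3)/(2.500e-06) = 0.2763 Ω
Seg 3: A = π(2.59/2 mm)² = π(1.2950e-03 m)² = 5.269e-06 m²
R_3 = (1.58×10^-8)(17.6)/(5.269e-06) = 0.05278 Ω
R_total = R_1 + R_2 + R_3 = 0.836 Ω

0.836 Ω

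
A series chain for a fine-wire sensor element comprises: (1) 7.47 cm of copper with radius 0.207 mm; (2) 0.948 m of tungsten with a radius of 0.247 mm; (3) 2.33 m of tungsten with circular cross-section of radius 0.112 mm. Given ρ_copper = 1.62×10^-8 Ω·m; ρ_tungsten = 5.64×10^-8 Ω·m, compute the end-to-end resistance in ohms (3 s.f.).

3.62 Ω

Seg 1: A = πr² = π(2.0700e-04 m)² = 1.346e-07 m²
R_1 = (1.62×10^-8)(0.0747)/(1.346e-07) = 0.00899 Ω
Seg 2: A = πr² = π(2.4700e-04 m)² = 1.917e-07 m²
R_2 = (5.64×10^-8)(0.948)/(1.917e-07) = 0.279 Ω
Seg 3: A = πr² = π(1.1200e-04 m)² = 3.941e-08 m²
R_3 = (5.64×10^-8)(2.33)/(3.941e-08) = 3.335 Ω
R_total = R_1 + R_2 + R_3 = 3.62 Ω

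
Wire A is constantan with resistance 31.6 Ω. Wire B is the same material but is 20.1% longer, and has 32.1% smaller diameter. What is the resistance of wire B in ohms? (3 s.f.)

82.3 Ω

R ∝ L/d², so R_B/R_A = (1 + 20.1/100) × (1 − 32.1/100)⁻²
= 1.201 × 2.169 = 2.605
R_B = 2.605 × 31.6 = 82.3 Ω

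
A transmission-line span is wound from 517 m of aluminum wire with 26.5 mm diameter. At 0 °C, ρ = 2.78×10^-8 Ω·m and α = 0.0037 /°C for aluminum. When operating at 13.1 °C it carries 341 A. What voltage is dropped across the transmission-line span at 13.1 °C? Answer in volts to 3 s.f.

A = π(d/2)² = π(1.3250e-02 m)² = 5.515e-04 m²
R₍0₎ = ρL/A = (2.78×10^-8)(517)/(5.515e-04) = 0.02606 Ω
R₍13.1₎ = R₍0₎(1 + αΔT) = 0.02606 × (1 + 0.0037×13.1) = 0.02732 Ω
V = IR = 341 × 0.02732 = 9.32 V

9.32 V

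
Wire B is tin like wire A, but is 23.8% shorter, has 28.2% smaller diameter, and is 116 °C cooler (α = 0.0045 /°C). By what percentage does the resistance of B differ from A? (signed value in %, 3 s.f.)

R ∝ ρL/d² with ρ ∝ (1+αΔT), so R_B/R_A = (1 − 23.8/100) × (1 − 28.2/100)⁻² × (1 − 0.0045×116)
= 0.762 × 1.94 × 0.478 = 0.7065
(R_B − R_A)/R_A = 0.7065 − 1 = -29.3%

-29.3%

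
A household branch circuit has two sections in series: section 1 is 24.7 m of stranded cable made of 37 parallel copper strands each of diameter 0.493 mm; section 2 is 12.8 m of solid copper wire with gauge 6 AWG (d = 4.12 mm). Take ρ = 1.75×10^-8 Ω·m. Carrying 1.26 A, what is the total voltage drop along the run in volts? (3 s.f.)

0.0983 V

Section 1: A_strand = π(2.4650e-04)² = 1.909e-07 m²; R₁ = ρL/(N·A_s) = (1.75×10^-8)(24.7)/(37×1.909e-07) = 0.0612 Ω
Section 2: A = π(4.12/2 mm)² = π(2.0600e-03 m)² = 1.333e-05 m²
R₂ = (1.75×10^-8)(12.8)/(1.333e-05) = 0.0168 Ω
R = R₁ + R₂ = 0.078 Ω
V = IR = 1.26 × 0.078 = 0.0983 V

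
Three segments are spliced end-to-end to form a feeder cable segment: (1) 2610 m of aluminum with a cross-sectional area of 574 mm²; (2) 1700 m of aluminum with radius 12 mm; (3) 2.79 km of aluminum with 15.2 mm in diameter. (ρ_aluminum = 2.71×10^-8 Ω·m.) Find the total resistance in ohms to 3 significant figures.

Seg 1: A = 574 mm² = 5.740e-04 m²
R_1 = (2.71×10^-8)(2610)/(5.740e-04) = 0.1232 Ω
Seg 2: A = πr² = π(1.2000e-02 m)² = 4.524e-04 m²
R_2 = (2.71×10^-8)(1700)/(4.524e-04) = 0.1018 Ω
Seg 3: A = π(d/2)² = π(7.6000e-03 m)² = 1.815e-04 m²
R_3 = (2.71×10^-8)(2790)/(1.815e-04) = 0.4167 Ω
R_total = R_1 + R_2 + R_3 = 0.642 Ω

0.642 Ω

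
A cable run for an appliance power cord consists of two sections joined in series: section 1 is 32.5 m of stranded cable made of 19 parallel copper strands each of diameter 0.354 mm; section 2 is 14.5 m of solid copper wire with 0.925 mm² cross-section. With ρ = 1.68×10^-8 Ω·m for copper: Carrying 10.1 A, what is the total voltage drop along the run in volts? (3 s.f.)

5.61 V

Section 1: A_strand = π(1.7700e-04)² = 9.842e-08 m²; R₁ = ρL/(N·A_s) = (1.68×10^-8)(32.5)/(19×9.842e-08) = 0.292 Ω
Section 2: A = 0.925 mm² = 9.250e-07 m²
R₂ = (1.68×10^-8)(14.5)/(9.250e-07) = 0.2634 Ω
R = R₁ + R₂ = 0.5553 Ω
V = IR = 10.1 × 0.5553 = 5.61 V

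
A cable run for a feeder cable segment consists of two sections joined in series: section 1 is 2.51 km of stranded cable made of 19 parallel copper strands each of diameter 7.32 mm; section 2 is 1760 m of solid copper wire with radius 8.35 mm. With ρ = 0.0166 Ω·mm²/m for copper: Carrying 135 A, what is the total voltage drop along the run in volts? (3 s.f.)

25.0 V

ρ = 0.0166 Ω·mm²/m = 1.66×10^-8 Ω·m
Section 1: A_strand = π(3.6600e-03)² = 4.208e-05 m²; R₁ = ρL/(N·A_s) = (1.66×10^-8)(2510)/(19×4.208e-05) = 0.05211 Ω
Section 2: A = πr² = π(8.3500e-03 m)² = 2.190e-04 m²
R₂ = (1.66×10^-8)(1760)/(2.190e-04) = 0.1334 Ω
R = R₁ + R₂ = 0.1855 Ω
V = IR = 135 × 0.1855 = 25.0 V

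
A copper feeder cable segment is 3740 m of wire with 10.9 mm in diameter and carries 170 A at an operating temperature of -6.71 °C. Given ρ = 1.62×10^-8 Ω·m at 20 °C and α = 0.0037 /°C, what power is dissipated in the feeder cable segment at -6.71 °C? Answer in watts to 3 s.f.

16900 W

A = π(d/2)² = π(5.4500e-03 m)² = 9.331e-05 m²
R₍20₎ = ρL/A = (1.62×10^-8)(3740)/(9.331e-05) = 0.6493 Ω
R₍-6.71₎ = R₍20₎(1 + αΔT) = 0.6493 × (1 + 0.0037×-26.7) = 0.5851 Ω
P = I²R = (170)² × 0.5851 = 16900 W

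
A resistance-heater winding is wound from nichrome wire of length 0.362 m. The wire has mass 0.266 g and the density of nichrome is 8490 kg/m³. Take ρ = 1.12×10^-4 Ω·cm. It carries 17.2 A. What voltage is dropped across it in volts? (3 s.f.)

ρ = 1.12×10^-4 Ω·cm = 1.12×10^-6 Ω·m
A = m/(density·L) = 2.660×10^-4/(8490×0.362) = 8.6550e-08 m²
R = ρL/A = (1.12×10^-6)(0.362)/(8.6550e-08) = 4.684 Ω
V = IR = 17.2 × 4.684 = 80.6 V

80.6 V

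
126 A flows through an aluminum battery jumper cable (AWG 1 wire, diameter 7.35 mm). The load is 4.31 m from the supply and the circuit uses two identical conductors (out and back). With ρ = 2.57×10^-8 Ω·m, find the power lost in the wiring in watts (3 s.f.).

82.9 W

A = π(7.35/2 mm)² = π(3.6750e-03 m)² = 4.243e-05 m²
Total conductor length (both ways) L = 2 × 4.31 = 8.62 m
R = ρL/A = (2.57×10^-8)(8.62)/(4.243e-05) = 0.005221 Ω
P = I²R = (126)² × 0.005221 = 82.9 W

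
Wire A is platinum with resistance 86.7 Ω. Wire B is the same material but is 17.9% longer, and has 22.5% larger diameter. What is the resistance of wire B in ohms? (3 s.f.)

R ∝ L/d², so R_B/R_A = (1 + 17.9/100) × (1 + 22.5/100)⁻²
= 1.179 × 0.6664 = 0.7857
R_B = 0.7857 × 86.7 = 68.1 Ω

68.1 Ω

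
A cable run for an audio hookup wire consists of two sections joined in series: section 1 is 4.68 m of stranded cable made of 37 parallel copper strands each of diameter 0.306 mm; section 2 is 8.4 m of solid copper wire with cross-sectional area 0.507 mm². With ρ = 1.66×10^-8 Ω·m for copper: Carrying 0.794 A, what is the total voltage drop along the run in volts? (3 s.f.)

0.241 V

Section 1: A_strand = π(1.5300e-04)² = 7.354e-08 m²; R₁ = ρL/(N·A_s) = (1.66×10^-8)(4.68)/(37×7.354e-08) = 0.02855 Ω
Section 2: A = 0.507 mm² = 5.070e-07 m²
R₂ = (1.66×10^-8)(8.4)/(5.070e-07) = 0.275 Ω
R = R₁ + R₂ = 0.3036 Ω
V = IR = 0.794 × 0.3036 = 0.241 V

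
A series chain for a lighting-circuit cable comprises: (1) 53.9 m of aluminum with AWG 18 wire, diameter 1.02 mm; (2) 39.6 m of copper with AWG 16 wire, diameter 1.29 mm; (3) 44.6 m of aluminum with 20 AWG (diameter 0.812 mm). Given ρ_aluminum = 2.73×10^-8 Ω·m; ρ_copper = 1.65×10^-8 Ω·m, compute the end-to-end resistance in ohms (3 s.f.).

Seg 1: A = π(1.02/2 mm)² = π(5.1000e-04 m)² = 8.171e-07 m²
R_1 = (2.73×10^-8)(53.9)/(8.171e-07) = 1.801 Ω
Seg 2: A = π(1.29/2 mm)² = π(6.4500e-04 m)² = 1.307e-06 m²
R_2 = (1.65×10^-8)(39.6)/(1.307e-06) = 0.4999 Ω
Seg 3: A = π(0.812/2 mm)² = π(4.0600e-04 m)² = 5.178e-07 m²
R_3 = (2.73×10^-8)(44.6)/(5.178e-07) = 2.351 Ω
R_total = R_1 + R_2 + R_3 = 4.65 Ω

4.65 Ω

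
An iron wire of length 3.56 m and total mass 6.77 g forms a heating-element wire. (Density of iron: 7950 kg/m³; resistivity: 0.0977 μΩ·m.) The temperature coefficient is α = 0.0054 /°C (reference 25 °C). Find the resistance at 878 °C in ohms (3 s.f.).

8.15 Ω

ρ = 0.0977 μΩ·m = 9.77×10^-8 Ω·m
A = m/(density·L) = 0.00677/(7950×3.56) = 2.3921e-07 m²
R = ρL/A = (9.77×10^-8)(3.56)/(2.3921e-07) = 1.454 Ω
R(878 °C) = 1.454 × (1 + 0.0054×853) = 8.15 Ω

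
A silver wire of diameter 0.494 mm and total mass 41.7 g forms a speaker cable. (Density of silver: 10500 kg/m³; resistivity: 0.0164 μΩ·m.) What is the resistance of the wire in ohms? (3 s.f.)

1.77 Ω

ρ = 0.0164 μΩ·m = 1.64×10^-8 Ω·m
A = π(d/2)² = π(2.4700e-04 m)² = 1.9167e-07 m²
L = m/(density·A) = 0.0417/(10500×1.9167e-07) = 20.72 m
R = ρL/A = (1.64×10^-8)(20.72)/(1.9167e-07) = 1.77 Ω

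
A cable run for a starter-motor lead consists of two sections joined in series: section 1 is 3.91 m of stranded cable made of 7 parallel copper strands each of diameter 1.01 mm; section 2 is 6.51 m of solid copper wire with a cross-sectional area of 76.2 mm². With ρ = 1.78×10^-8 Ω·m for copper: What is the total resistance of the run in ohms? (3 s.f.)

0.0139 Ω

Section 1: A_strand = π(5.0500e-04)² = 8.012e-07 m²; R₁ = ρL/(N·A_s) = (1.78×10^-8)(3.91)/(7×8.012e-07) = 0.01241 Ω
Section 2: A = 76.2 mm² = 7.620e-05 m²
R₂ = (1.78×10^-8)(6.51)/(7.620e-05) = 0.001521 Ω
R = R₁ + R₂ = 0.0139 Ω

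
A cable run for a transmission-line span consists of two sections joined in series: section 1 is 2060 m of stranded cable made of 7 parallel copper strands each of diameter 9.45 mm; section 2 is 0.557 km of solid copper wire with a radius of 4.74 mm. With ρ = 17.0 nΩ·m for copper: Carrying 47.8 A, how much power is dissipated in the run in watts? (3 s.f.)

ρ = 17.0 nΩ·m = 1.70×10^-8 Ω·m
Section 1: A_strand = π(4.7250e-03)² = 7.014e-05 m²; R₁ = ρL/(N·A_s) = (1.70×10^-8)(2060)/(7×7.014e-05) = 0.07133 Ω
Section 2: A = πr² = π(4.7400e-03 m)² = 7.058e-05 m²
R₂ = (1.70×10^-8)(557)/(7.058e-05) = 0.1342 Ω
R = R₁ + R₂ = 0.2055 Ω
P = I²R = (47.8)² × 0.2055 = 469 W

469 W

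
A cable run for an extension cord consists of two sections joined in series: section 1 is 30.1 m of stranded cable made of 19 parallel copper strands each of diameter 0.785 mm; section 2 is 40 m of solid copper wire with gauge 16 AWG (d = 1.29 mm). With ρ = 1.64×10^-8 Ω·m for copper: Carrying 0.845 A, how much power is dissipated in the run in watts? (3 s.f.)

0.397 W

Section 1: A_strand = π(3.9250e-04)² = 4.840e-07 m²; R₁ = ρL/(N·A_s) = (1.64×10^-8)(30.1)/(19×4.840e-07) = 0.05368 Ω
Section 2: A = π(1.29/2 mm)² = π(6.4500e-04 m)² = 1.307e-06 m²
R₂ = (1.64×10^-8)(40)/(1.307e-06) = 0.5019 Ω
R = R₁ + R₂ = 0.5556 Ω
P = I²R = (0.845)² × 0.5556 = 0.397 W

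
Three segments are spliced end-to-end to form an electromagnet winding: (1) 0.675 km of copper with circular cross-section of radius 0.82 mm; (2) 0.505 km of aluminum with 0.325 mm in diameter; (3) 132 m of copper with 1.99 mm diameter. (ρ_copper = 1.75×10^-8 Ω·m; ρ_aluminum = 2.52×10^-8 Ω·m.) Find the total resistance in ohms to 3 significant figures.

Seg 1: A = πr² = π(8.2000e-04 m)² = 2.112e-06 m²
R_1 = (1.75×10^-8)(675)/(2.112e-06) = 5.592 Ω
Seg 2: A = π(d/2)² = π(1.6250e-04 m)² = 8.296e-08 m²
R_2 = (2.52×10^-8)(505)/(8.296e-08) = 153.4 Ω
Seg 3: A = π(d/2)² = π(9.9500e-04 m)² = 3.110e-06 m²
R_3 = (1.75×10^-8)(132)/(3.110e-06) = 0.7427 Ω
R_total = R_1 + R_2 + R_3 = 160 Ω

160 Ω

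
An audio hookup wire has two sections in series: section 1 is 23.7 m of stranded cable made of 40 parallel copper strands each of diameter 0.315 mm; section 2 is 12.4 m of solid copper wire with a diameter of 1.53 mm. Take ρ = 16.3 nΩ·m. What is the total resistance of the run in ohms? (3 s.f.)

0.234 Ω

ρ = 16.3 nΩ·m = 1.63×10^-8 Ω·m
Section 1: A_strand = π(1.5750e-04)² = 7.793e-08 m²; R₁ = ρL/(N·A_s) = (1.63×10^-8)(23.7)/(40×7.793e-08) = 0.1239 Ω
Section 2: A = π(d/2)² = π(7.6500e-04 m)² = 1.839e-06 m²
R₂ = (1.63×10^-8)(12.4)/(1.839e-06) = 0.1099 Ω
R = R₁ + R₂ = 0.234 Ω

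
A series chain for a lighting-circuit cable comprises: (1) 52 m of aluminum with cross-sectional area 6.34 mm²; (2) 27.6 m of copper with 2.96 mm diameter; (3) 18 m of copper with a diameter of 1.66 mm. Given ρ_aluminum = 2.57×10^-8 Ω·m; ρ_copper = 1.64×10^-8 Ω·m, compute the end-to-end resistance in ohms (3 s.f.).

0.413 Ω

Seg 1: A = 6.34 mm² = 6.340e-06 m²
R_1 = (2.57×10^-8)(52)/(6.340e-06) = 0.2108 Ω
Seg 2: A = π(d/2)² = π(1.4800e-03 m)² = 6.881e-06 m²
R_2 = (1.64×10^-8)(27.6)/(6.881e-06) = 0.06578 Ω
Seg 3: A = π(d/2)² = π(8.3000e-04 m)² = 2.164e-06 m²
R_3 = (1.64×10^-8)(18)/(2.164e-06) = 0.1364 Ω
R_total = R_1 + R_2 + R_3 = 0.413 Ω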